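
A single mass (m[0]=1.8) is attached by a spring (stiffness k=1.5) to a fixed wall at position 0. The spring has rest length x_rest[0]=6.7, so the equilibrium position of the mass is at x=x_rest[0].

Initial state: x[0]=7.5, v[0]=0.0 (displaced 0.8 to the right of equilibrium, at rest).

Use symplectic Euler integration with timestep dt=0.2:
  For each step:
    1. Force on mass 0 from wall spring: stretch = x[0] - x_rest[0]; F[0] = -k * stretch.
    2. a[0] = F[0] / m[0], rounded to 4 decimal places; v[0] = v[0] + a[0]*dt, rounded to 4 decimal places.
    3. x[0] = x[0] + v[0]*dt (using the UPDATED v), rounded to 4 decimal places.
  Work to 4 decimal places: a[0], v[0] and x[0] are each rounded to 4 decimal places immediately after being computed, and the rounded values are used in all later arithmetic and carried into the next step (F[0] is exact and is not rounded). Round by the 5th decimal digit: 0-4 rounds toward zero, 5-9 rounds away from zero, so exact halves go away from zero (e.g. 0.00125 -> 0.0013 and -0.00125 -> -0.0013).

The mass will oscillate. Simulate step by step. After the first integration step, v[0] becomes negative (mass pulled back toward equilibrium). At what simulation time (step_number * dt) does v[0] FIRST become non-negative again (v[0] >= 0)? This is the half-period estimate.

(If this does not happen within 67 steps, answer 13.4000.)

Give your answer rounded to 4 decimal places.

Answer: 3.6000

Derivation:
Step 0: x=[7.5000] v=[0.0000]
Step 1: x=[7.4733] v=[-0.1333]
Step 2: x=[7.4209] v=[-0.2622]
Step 3: x=[7.3444] v=[-0.3824]
Step 4: x=[7.2464] v=[-0.4898]
Step 5: x=[7.1302] v=[-0.5809]
Step 6: x=[6.9997] v=[-0.6526]
Step 7: x=[6.8592] v=[-0.7026]
Step 8: x=[6.7134] v=[-0.7291]
Step 9: x=[6.5671] v=[-0.7313]
Step 10: x=[6.4253] v=[-0.7091]
Step 11: x=[6.2926] v=[-0.6633]
Step 12: x=[6.1735] v=[-0.5954]
Step 13: x=[6.0720] v=[-0.5076]
Step 14: x=[5.9914] v=[-0.4029]
Step 15: x=[5.9344] v=[-0.2848]
Step 16: x=[5.9030] v=[-0.1572]
Step 17: x=[5.8981] v=[-0.0244]
Step 18: x=[5.9200] v=[0.1093]
First v>=0 after going negative at step 18, time=3.6000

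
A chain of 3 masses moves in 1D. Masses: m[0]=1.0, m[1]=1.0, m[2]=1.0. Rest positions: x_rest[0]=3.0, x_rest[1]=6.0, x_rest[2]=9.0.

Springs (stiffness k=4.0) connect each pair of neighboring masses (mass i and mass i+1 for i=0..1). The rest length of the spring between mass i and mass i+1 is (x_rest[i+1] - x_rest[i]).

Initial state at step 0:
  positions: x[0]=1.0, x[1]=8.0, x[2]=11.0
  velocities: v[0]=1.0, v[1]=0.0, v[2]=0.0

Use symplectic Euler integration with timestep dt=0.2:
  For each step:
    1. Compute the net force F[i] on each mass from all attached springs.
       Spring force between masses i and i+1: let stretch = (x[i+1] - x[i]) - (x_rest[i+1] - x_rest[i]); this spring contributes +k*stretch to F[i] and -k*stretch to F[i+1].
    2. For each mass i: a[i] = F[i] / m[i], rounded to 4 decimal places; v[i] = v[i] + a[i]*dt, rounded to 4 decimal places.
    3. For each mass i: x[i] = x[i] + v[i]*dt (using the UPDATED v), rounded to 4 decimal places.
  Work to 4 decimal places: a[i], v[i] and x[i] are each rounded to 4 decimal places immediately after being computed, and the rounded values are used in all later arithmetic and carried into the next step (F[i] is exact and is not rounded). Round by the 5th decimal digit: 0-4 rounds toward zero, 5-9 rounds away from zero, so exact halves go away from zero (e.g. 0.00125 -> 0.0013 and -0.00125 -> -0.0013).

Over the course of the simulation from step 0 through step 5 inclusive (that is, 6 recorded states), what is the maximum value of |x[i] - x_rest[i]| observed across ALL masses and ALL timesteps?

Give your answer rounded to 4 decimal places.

Step 0: x=[1.0000 8.0000 11.0000] v=[1.0000 0.0000 0.0000]
Step 1: x=[1.8400 7.3600 11.0000] v=[4.2000 -3.2000 0.0000]
Step 2: x=[3.0832 6.4192 10.8976] v=[6.2160 -4.7040 -0.5120]
Step 3: x=[4.3802 5.6612 10.5587] v=[6.4848 -3.7901 -1.6947]
Step 4: x=[5.4021 5.4818 9.9162] v=[5.1096 -0.8969 -3.2127]
Step 5: x=[5.9568 5.9992 9.0442] v=[2.7734 2.5869 -4.3602]
Max displacement = 2.9568

Answer: 2.9568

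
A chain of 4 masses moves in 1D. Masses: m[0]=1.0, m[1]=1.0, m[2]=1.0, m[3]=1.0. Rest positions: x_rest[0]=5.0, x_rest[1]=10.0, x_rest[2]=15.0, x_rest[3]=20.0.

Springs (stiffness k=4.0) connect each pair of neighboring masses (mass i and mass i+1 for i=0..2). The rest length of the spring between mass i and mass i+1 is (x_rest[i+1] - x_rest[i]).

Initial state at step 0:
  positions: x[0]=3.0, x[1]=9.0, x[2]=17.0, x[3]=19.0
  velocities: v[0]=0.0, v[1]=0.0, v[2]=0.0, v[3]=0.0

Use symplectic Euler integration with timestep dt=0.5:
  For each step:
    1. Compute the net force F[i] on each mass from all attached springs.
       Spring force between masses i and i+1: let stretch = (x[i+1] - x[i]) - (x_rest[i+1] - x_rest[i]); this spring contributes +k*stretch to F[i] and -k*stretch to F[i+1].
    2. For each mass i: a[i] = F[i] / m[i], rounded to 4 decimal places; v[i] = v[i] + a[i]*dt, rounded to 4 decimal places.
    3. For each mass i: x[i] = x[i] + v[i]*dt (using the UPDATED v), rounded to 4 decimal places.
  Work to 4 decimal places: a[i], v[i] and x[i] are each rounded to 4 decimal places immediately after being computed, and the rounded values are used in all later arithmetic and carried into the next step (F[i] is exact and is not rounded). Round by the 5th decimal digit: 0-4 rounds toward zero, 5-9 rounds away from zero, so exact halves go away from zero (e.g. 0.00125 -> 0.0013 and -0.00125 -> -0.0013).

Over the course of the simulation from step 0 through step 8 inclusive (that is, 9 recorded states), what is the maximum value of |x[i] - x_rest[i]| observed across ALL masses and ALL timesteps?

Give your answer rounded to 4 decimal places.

Step 0: x=[3.0000 9.0000 17.0000 19.0000] v=[0.0000 0.0000 0.0000 0.0000]
Step 1: x=[4.0000 11.0000 11.0000 22.0000] v=[2.0000 4.0000 -12.0000 6.0000]
Step 2: x=[7.0000 6.0000 16.0000 19.0000] v=[6.0000 -10.0000 10.0000 -6.0000]
Step 3: x=[4.0000 12.0000 14.0000 18.0000] v=[-6.0000 12.0000 -4.0000 -2.0000]
Step 4: x=[4.0000 12.0000 14.0000 18.0000] v=[0.0000 0.0000 0.0000 0.0000]
Step 5: x=[7.0000 6.0000 16.0000 19.0000] v=[6.0000 -12.0000 4.0000 2.0000]
Step 6: x=[4.0000 11.0000 11.0000 22.0000] v=[-6.0000 10.0000 -10.0000 6.0000]
Step 7: x=[3.0000 9.0000 17.0000 19.0000] v=[-2.0000 -4.0000 12.0000 -6.0000]
Step 8: x=[3.0000 9.0000 17.0000 19.0000] v=[0.0000 0.0000 0.0000 0.0000]
Max displacement = 4.0000

Answer: 4.0000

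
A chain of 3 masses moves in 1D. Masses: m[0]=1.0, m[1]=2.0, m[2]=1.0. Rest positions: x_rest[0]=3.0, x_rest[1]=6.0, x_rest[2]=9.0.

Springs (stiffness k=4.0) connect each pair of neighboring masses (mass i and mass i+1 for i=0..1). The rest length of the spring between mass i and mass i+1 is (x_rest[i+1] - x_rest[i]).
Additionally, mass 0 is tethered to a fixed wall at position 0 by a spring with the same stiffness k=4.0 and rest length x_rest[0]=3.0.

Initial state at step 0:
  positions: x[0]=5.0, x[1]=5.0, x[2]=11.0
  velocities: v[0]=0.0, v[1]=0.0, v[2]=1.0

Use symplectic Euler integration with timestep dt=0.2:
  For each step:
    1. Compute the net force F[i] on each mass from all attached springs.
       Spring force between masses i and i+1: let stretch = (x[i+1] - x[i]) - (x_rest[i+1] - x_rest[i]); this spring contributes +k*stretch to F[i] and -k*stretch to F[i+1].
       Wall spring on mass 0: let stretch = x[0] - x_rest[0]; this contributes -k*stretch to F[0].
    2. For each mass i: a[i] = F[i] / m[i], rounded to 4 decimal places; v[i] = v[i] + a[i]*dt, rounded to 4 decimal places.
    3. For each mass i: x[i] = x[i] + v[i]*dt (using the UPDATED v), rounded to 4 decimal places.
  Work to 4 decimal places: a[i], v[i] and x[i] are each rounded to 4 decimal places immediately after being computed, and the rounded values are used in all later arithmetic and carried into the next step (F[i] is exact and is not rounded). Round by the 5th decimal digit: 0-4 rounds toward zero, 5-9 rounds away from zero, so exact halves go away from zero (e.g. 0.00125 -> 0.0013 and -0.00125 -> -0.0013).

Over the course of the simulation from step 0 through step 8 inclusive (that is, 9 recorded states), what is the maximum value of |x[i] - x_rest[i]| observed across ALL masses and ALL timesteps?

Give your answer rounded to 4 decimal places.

Step 0: x=[5.0000 5.0000 11.0000] v=[0.0000 0.0000 1.0000]
Step 1: x=[4.2000 5.4800 10.7200] v=[-4.0000 2.4000 -1.4000]
Step 2: x=[2.9328 6.2768 10.0816] v=[-6.3360 3.9840 -3.1920]
Step 3: x=[1.7314 7.1105 9.3144] v=[-6.0070 4.1683 -3.8358]
Step 4: x=[1.1136 7.6901 8.6746] v=[-3.0888 2.8982 -3.1989]
Step 5: x=[1.3699 7.8224 8.3573] v=[1.2815 0.6614 -1.5865]
Step 6: x=[2.4394 7.4813 8.4344] v=[5.3476 -1.7056 0.3856]
Step 7: x=[3.9253 6.8131 8.8390] v=[7.4296 -3.3411 2.0231]
Step 8: x=[5.2452 6.0759 9.3995] v=[6.5996 -3.6859 2.8024]
Max displacement = 2.2452

Answer: 2.2452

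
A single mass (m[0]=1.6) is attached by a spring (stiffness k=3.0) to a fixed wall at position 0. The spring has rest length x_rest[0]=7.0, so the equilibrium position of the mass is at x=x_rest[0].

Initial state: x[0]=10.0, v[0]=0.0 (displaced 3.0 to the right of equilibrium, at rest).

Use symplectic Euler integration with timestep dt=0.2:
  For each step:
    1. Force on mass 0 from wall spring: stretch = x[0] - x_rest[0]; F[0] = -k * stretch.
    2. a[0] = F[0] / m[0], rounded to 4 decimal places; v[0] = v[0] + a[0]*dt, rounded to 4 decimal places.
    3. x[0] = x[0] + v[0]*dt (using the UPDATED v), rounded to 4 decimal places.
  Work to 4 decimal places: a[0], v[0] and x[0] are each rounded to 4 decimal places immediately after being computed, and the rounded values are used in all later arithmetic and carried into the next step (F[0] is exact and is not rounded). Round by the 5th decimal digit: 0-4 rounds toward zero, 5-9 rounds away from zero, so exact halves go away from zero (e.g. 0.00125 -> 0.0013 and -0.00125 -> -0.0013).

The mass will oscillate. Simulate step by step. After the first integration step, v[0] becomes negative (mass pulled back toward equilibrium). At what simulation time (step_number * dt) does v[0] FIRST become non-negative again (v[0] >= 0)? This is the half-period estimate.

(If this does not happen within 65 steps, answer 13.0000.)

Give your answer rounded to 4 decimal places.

Step 0: x=[10.0000] v=[0.0000]
Step 1: x=[9.7750] v=[-1.1250]
Step 2: x=[9.3419] v=[-2.1656]
Step 3: x=[8.7331] v=[-3.0438]
Step 4: x=[7.9944] v=[-3.6937]
Step 5: x=[7.1811] v=[-4.0666]
Step 6: x=[6.3542] v=[-4.1345]
Step 7: x=[5.5757] v=[-3.8923]
Step 8: x=[4.9041] v=[-3.3582]
Step 9: x=[4.3897] v=[-2.5722]
Step 10: x=[4.0710] v=[-1.5933]
Step 11: x=[3.9720] v=[-0.4949]
Step 12: x=[4.1001] v=[0.6406]
First v>=0 after going negative at step 12, time=2.4000

Answer: 2.4000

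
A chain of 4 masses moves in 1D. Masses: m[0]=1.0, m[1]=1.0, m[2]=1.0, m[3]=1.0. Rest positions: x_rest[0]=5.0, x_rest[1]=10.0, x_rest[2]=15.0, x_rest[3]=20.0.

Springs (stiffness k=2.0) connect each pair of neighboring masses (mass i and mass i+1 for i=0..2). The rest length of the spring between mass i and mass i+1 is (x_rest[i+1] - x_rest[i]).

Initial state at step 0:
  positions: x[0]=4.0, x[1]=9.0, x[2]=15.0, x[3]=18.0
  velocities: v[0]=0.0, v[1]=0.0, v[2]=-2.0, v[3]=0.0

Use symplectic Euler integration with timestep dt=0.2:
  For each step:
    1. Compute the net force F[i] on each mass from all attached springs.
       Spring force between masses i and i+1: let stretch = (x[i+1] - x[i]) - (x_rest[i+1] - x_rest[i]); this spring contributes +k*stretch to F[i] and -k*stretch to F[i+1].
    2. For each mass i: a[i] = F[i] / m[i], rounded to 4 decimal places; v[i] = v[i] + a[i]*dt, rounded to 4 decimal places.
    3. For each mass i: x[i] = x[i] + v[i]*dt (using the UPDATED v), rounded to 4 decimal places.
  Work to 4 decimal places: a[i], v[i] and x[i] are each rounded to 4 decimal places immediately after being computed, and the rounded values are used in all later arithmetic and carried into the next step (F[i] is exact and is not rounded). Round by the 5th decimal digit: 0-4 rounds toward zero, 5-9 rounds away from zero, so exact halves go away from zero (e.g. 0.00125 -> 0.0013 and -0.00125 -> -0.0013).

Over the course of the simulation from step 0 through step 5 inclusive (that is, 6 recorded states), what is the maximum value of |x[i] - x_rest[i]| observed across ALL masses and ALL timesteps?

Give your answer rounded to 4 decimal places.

Step 0: x=[4.0000 9.0000 15.0000 18.0000] v=[0.0000 0.0000 -2.0000 0.0000]
Step 1: x=[4.0000 9.0800 14.3600 18.1600] v=[0.0000 0.4000 -3.2000 0.8000]
Step 2: x=[4.0064 9.1760 13.6016 18.4160] v=[0.0320 0.4800 -3.7920 1.2800]
Step 3: x=[4.0264 9.2125 12.8743 18.6868] v=[0.0998 0.1824 -3.6365 1.3542]
Step 4: x=[4.0612 9.1270 12.3191 18.8926] v=[0.1742 -0.4273 -2.7762 1.0292]
Step 5: x=[4.1013 8.8916 12.0344 18.9726] v=[0.2005 -1.1768 -1.4236 0.3998]
Max displacement = 2.9656

Answer: 2.9656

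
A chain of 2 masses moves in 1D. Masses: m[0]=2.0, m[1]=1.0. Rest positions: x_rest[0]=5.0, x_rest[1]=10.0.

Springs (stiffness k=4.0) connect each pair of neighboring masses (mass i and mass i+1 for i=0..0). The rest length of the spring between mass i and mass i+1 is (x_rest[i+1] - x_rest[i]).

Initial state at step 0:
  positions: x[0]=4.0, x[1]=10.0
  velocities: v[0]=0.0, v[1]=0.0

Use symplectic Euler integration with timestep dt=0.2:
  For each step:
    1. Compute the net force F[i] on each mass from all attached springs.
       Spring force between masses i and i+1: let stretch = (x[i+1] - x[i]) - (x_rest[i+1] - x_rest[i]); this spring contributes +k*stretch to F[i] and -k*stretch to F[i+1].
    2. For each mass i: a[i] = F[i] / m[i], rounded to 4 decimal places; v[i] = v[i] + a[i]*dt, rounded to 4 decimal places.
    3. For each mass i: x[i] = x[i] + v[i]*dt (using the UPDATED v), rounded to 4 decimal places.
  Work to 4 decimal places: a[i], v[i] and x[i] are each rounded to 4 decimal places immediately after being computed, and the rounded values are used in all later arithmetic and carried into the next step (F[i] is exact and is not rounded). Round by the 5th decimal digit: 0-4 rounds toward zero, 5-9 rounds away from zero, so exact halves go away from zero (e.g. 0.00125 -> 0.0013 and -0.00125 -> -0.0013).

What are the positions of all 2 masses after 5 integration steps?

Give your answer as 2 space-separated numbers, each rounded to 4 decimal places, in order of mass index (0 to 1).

Step 0: x=[4.0000 10.0000] v=[0.0000 0.0000]
Step 1: x=[4.0800 9.8400] v=[0.4000 -0.8000]
Step 2: x=[4.2208 9.5584] v=[0.7040 -1.4080]
Step 3: x=[4.3886 9.2228] v=[0.8390 -1.6781]
Step 4: x=[4.5431 8.9137] v=[0.7727 -1.5455]
Step 5: x=[4.6473 8.7053] v=[0.5209 -1.0420]

Answer: 4.6473 8.7053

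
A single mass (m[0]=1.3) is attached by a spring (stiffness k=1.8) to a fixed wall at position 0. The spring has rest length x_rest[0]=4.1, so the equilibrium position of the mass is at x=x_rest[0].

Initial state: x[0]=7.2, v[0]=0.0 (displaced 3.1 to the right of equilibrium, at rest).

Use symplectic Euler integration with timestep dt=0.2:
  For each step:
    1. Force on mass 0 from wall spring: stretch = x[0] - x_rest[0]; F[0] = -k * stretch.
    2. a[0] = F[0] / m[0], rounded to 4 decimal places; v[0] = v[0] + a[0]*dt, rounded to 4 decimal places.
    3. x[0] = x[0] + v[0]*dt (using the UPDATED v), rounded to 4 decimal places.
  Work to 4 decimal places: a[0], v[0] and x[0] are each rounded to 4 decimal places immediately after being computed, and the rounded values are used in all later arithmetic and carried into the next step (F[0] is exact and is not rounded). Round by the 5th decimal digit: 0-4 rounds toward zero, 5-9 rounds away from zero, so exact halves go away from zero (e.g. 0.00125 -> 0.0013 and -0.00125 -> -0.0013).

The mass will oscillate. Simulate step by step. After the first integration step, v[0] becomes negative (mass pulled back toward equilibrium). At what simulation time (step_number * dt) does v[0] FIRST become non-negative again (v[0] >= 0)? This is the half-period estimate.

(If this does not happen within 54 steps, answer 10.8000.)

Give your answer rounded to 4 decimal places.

Answer: 2.8000

Derivation:
Step 0: x=[7.2000] v=[0.0000]
Step 1: x=[7.0283] v=[-0.8585]
Step 2: x=[6.6944] v=[-1.6694]
Step 3: x=[6.2168] v=[-2.3878]
Step 4: x=[5.6220] v=[-2.9740]
Step 5: x=[4.9429] v=[-3.3955]
Step 6: x=[4.2171] v=[-3.6289]
Step 7: x=[3.4848] v=[-3.6613]
Step 8: x=[2.7866] v=[-3.4909]
Step 9: x=[2.1612] v=[-3.1272]
Step 10: x=[1.6431] v=[-2.5903]
Step 11: x=[1.2611] v=[-1.9099]
Step 12: x=[1.0364] v=[-1.1237]
Step 13: x=[0.9813] v=[-0.2753]
Step 14: x=[1.0990] v=[0.5883]
First v>=0 after going negative at step 14, time=2.8000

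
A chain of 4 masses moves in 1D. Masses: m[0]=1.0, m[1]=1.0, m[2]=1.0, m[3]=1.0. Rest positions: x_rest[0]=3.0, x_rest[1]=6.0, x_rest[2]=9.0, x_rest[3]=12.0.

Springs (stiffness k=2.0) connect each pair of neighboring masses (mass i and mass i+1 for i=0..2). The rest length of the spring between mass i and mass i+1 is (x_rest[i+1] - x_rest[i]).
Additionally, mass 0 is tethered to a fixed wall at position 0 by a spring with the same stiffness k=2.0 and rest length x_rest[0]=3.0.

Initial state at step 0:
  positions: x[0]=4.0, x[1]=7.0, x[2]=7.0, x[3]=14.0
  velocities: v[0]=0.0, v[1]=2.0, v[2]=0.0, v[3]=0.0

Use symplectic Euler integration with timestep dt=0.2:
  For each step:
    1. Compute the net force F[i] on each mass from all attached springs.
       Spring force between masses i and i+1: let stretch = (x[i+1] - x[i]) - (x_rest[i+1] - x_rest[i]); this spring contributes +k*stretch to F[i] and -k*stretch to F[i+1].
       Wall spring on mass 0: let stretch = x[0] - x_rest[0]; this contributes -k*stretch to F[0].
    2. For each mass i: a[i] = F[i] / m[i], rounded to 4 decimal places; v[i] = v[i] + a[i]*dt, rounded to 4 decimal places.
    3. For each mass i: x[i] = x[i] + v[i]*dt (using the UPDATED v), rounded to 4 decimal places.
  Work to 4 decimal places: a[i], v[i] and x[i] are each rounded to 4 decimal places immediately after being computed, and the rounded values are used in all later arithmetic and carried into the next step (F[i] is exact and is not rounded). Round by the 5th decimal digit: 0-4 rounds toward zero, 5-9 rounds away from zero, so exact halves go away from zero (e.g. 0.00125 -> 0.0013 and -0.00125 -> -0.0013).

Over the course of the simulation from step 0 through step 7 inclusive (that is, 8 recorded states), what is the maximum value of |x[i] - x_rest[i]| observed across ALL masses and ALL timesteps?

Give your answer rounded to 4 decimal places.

Answer: 3.4366

Derivation:
Step 0: x=[4.0000 7.0000 7.0000 14.0000] v=[0.0000 2.0000 0.0000 0.0000]
Step 1: x=[3.9200 7.1600 7.5600 13.6800] v=[-0.4000 0.8000 2.8000 -1.6000]
Step 2: x=[3.7856 7.0928 8.5776 13.1104] v=[-0.6720 -0.3360 5.0880 -2.8480]
Step 3: x=[3.6129 6.8798 9.8390 12.4182] v=[-0.8634 -1.0650 6.3072 -3.4611]
Step 4: x=[3.4125 6.6422 11.0700 11.7596] v=[-1.0018 -1.1881 6.1552 -3.2928]
Step 5: x=[3.1975 6.5004 12.0020 11.2859] v=[-1.0749 -0.7089 4.6599 -2.3686]
Step 6: x=[2.9910 6.5345 12.4366 11.1095] v=[-1.0327 0.1706 2.1728 -0.8822]
Step 7: x=[2.8287 6.7573 12.2928 11.2792] v=[-0.8117 1.1140 -0.7189 0.8486]
Max displacement = 3.4366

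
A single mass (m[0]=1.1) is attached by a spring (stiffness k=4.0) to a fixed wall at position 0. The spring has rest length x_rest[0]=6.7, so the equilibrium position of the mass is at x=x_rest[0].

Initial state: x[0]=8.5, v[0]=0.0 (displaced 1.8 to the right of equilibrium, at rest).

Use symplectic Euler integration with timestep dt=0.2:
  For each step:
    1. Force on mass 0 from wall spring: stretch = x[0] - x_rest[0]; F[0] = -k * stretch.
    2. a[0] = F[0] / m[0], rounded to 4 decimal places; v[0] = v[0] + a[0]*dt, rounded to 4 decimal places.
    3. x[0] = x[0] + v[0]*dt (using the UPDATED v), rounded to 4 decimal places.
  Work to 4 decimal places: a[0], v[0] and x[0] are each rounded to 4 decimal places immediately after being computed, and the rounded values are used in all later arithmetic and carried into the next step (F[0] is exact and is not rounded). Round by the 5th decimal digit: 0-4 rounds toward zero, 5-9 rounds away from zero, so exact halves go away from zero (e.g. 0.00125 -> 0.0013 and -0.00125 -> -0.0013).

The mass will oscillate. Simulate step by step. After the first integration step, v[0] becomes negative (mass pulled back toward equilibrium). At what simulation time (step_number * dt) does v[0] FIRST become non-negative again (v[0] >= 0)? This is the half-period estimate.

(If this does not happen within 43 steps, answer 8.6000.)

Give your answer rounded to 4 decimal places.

Step 0: x=[8.5000] v=[0.0000]
Step 1: x=[8.2382] v=[-1.3091]
Step 2: x=[7.7526] v=[-2.4278]
Step 3: x=[7.1139] v=[-3.1933]
Step 4: x=[6.4150] v=[-3.4943]
Step 5: x=[5.7576] v=[-3.2870]
Step 6: x=[5.2373] v=[-2.6016]
Step 7: x=[4.9297] v=[-1.5378]
Step 8: x=[4.8796] v=[-0.2503]
Step 9: x=[5.0943] v=[1.0736]
First v>=0 after going negative at step 9, time=1.8000

Answer: 1.8000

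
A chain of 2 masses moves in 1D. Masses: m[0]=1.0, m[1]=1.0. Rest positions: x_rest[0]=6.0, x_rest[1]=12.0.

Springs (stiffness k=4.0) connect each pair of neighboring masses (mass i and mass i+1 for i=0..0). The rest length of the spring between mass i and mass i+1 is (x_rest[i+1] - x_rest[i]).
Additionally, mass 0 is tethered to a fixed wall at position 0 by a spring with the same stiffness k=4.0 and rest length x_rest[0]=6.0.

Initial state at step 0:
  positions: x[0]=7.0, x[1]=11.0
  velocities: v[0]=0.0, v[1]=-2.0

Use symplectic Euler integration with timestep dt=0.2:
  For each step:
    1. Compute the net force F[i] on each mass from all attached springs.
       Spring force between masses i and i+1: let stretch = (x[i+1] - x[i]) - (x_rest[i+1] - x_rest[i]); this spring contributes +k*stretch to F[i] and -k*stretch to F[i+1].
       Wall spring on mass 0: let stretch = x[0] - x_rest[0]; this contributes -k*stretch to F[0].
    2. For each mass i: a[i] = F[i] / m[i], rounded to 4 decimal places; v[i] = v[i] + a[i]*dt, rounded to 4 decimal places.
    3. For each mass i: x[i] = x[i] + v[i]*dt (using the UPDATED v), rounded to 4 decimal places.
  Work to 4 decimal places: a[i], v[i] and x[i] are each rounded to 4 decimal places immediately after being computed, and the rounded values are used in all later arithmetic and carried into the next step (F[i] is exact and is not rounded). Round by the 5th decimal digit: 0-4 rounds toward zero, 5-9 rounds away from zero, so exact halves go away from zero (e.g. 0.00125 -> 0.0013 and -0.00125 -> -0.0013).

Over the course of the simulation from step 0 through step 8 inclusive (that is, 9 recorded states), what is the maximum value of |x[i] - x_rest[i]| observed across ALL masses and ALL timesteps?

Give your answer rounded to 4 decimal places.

Step 0: x=[7.0000 11.0000] v=[0.0000 -2.0000]
Step 1: x=[6.5200 10.9200] v=[-2.4000 -0.4000]
Step 2: x=[5.7008 11.0960] v=[-4.0960 0.8800]
Step 3: x=[4.8327 11.3688] v=[-4.3405 1.3638]
Step 4: x=[4.2371 11.5558] v=[-2.9778 0.9349]
Step 5: x=[4.1346 11.5318] v=[-0.5125 -0.1201]
Step 6: x=[4.5541 11.2842] v=[2.0976 -1.2379]
Step 7: x=[5.3218 10.9198] v=[3.8384 -1.8220]
Step 8: x=[6.1337 10.6197] v=[4.0594 -1.5004]
Max displacement = 1.8654

Answer: 1.8654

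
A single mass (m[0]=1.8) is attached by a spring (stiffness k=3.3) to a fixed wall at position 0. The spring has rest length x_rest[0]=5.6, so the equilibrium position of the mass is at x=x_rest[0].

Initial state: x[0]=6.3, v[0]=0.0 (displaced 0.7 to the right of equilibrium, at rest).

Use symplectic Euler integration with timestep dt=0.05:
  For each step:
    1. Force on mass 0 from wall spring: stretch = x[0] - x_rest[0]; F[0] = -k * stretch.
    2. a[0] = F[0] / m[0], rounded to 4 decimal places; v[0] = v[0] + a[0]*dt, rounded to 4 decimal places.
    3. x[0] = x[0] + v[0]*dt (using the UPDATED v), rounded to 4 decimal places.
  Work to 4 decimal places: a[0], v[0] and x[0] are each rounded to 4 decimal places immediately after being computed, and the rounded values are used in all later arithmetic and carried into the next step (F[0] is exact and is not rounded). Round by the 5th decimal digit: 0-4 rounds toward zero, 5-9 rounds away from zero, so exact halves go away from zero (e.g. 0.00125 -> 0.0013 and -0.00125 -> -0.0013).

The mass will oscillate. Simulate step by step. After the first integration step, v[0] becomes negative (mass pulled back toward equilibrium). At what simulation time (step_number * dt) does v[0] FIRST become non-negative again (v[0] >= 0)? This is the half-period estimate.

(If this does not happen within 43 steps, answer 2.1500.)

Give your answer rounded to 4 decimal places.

Answer: 2.1500

Derivation:
Step 0: x=[6.3000] v=[0.0000]
Step 1: x=[6.2968] v=[-0.0642]
Step 2: x=[6.2904] v=[-0.1281]
Step 3: x=[6.2808] v=[-0.1914]
Step 4: x=[6.2681] v=[-0.2538]
Step 5: x=[6.2524] v=[-0.3150]
Step 6: x=[6.2337] v=[-0.3748]
Step 7: x=[6.2121] v=[-0.4329]
Step 8: x=[6.1877] v=[-0.4890]
Step 9: x=[6.1606] v=[-0.5429]
Step 10: x=[6.1309] v=[-0.5943]
Step 11: x=[6.0988] v=[-0.6430]
Step 12: x=[6.0644] v=[-0.6887]
Step 13: x=[6.0278] v=[-0.7313]
Step 14: x=[5.9893] v=[-0.7705]
Step 15: x=[5.9490] v=[-0.8062]
Step 16: x=[5.9071] v=[-0.8382]
Step 17: x=[5.8638] v=[-0.8664]
Step 18: x=[5.8193] v=[-0.8906]
Step 19: x=[5.7738] v=[-0.9107]
Step 20: x=[5.7275] v=[-0.9266]
Step 21: x=[5.6806] v=[-0.9383]
Step 22: x=[5.6333] v=[-0.9457]
Step 23: x=[5.5859] v=[-0.9488]
Step 24: x=[5.5385] v=[-0.9475]
Step 25: x=[5.4914] v=[-0.9419]
Step 26: x=[5.4448] v=[-0.9319]
Step 27: x=[5.3989] v=[-0.9177]
Step 28: x=[5.3539] v=[-0.8993]
Step 29: x=[5.3101] v=[-0.8767]
Step 30: x=[5.2676] v=[-0.8501]
Step 31: x=[5.2266] v=[-0.8196]
Step 32: x=[5.1873] v=[-0.7854]
Step 33: x=[5.1499] v=[-0.7476]
Step 34: x=[5.1146] v=[-0.7063]
Step 35: x=[5.0815] v=[-0.6618]
Step 36: x=[5.0508] v=[-0.6143]
Step 37: x=[5.0226] v=[-0.5640]
Step 38: x=[4.9970] v=[-0.5111]
Step 39: x=[4.9742] v=[-0.4558]
Step 40: x=[4.9543] v=[-0.3984]
Step 41: x=[4.9373] v=[-0.3392]
Step 42: x=[4.9234] v=[-0.2785]
Step 43: x=[4.9126] v=[-0.2165]
v[0] did not become non-negative within 43 steps; using fallback time=2.1500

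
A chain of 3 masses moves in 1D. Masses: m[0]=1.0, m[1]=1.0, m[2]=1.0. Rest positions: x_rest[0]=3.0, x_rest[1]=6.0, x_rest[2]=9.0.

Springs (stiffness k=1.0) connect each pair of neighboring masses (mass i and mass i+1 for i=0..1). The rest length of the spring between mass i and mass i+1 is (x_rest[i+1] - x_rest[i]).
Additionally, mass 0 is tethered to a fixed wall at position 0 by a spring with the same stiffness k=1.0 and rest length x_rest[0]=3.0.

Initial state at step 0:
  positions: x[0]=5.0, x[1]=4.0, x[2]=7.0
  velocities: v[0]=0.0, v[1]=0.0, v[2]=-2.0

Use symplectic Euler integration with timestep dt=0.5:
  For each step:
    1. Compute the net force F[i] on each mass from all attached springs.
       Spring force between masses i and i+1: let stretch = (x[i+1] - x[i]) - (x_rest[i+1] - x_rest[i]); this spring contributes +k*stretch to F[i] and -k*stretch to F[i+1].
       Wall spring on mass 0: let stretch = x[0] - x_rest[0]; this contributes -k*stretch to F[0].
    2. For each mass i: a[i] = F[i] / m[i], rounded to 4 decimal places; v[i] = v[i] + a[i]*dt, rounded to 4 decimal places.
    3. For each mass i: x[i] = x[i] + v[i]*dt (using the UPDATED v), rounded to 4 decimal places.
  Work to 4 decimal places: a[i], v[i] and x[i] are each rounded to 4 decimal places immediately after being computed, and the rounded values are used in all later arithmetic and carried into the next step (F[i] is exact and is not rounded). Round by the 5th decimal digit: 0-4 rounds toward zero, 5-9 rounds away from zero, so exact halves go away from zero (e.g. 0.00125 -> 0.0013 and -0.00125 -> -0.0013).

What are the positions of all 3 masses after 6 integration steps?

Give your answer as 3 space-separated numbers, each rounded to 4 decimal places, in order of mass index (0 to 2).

Answer: 1.9858 1.5504 8.2893

Derivation:
Step 0: x=[5.0000 4.0000 7.0000] v=[0.0000 0.0000 -2.0000]
Step 1: x=[3.5000 5.0000 6.0000] v=[-3.0000 2.0000 -2.0000]
Step 2: x=[1.5000 5.8750 5.5000] v=[-4.0000 1.7500 -1.0000]
Step 3: x=[0.2188 5.5625 5.8438] v=[-2.5625 -0.6250 0.6875]
Step 4: x=[0.2188 3.9844 6.8673] v=[-0.0001 -3.1562 2.0469]
Step 5: x=[1.1055 2.1856 7.9201] v=[1.7733 -3.5976 2.1055]
Step 6: x=[1.9858 1.5504 8.2893] v=[1.7606 -1.2704 0.7383]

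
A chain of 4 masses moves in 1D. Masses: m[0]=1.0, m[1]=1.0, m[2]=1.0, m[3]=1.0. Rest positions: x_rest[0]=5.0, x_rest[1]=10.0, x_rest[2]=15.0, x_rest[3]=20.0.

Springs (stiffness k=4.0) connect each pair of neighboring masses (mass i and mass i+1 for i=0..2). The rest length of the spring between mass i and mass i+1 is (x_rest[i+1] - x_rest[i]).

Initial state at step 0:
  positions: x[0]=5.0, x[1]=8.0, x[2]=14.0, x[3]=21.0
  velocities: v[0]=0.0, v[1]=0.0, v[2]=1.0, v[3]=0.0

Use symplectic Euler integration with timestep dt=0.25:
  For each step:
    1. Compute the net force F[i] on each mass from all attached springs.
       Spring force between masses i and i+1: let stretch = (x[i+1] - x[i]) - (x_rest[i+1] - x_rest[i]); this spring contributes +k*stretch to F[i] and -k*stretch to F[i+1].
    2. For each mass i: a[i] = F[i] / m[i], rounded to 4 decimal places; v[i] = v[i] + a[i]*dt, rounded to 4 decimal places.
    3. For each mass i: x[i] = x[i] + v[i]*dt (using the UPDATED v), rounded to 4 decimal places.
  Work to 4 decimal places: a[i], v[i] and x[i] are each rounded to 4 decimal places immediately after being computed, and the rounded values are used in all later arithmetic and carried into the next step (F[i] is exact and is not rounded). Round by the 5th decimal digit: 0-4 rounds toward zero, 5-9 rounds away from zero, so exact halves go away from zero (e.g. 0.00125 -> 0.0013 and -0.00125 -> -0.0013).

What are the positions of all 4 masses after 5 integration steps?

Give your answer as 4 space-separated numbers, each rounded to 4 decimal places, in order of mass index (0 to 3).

Answer: 4.3555 10.5528 15.4239 18.9180

Derivation:
Step 0: x=[5.0000 8.0000 14.0000 21.0000] v=[0.0000 0.0000 1.0000 0.0000]
Step 1: x=[4.5000 8.7500 14.5000 20.5000] v=[-2.0000 3.0000 2.0000 -2.0000]
Step 2: x=[3.8125 9.8750 15.0625 19.7500] v=[-2.7500 4.5000 2.2500 -3.0000]
Step 3: x=[3.3906 10.7813 15.5000 19.0781] v=[-1.6875 3.6250 1.7500 -2.6875]
Step 4: x=[3.5664 11.0196 15.6524 18.7617] v=[0.7032 0.9530 0.6094 -1.2656]
Step 5: x=[4.3555 10.5528 15.4239 18.9180] v=[3.1564 -1.8674 -0.9141 0.6251]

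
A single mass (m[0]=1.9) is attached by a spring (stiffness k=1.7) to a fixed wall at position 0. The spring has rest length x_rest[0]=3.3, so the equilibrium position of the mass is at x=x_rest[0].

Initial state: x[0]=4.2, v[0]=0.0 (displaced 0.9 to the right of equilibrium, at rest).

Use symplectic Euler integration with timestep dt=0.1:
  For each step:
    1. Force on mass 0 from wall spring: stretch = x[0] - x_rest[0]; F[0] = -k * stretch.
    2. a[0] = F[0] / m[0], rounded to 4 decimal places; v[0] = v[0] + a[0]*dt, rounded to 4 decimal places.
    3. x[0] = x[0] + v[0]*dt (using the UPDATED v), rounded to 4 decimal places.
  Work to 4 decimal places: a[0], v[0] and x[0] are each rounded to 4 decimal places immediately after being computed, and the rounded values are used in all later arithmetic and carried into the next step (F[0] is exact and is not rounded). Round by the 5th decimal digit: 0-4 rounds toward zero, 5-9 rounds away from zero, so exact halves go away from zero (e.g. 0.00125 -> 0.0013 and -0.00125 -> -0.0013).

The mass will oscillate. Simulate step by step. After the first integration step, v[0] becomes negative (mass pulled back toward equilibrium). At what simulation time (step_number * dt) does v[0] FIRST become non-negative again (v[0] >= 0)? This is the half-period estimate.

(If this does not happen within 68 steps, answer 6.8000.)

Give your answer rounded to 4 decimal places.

Step 0: x=[4.2000] v=[0.0000]
Step 1: x=[4.1920] v=[-0.0805]
Step 2: x=[4.1760] v=[-0.1603]
Step 3: x=[4.1521] v=[-0.2387]
Step 4: x=[4.1206] v=[-0.3149]
Step 5: x=[4.0818] v=[-0.3883]
Step 6: x=[4.0360] v=[-0.4583]
Step 7: x=[3.9836] v=[-0.5242]
Step 8: x=[3.9251] v=[-0.5854]
Step 9: x=[3.8610] v=[-0.6413]
Step 10: x=[3.7919] v=[-0.6915]
Step 11: x=[3.7184] v=[-0.7355]
Step 12: x=[3.6411] v=[-0.7729]
Step 13: x=[3.5608] v=[-0.8034]
Step 14: x=[3.4781] v=[-0.8267]
Step 15: x=[3.3938] v=[-0.8426]
Step 16: x=[3.3087] v=[-0.8510]
Step 17: x=[3.2235] v=[-0.8518]
Step 18: x=[3.1390] v=[-0.8450]
Step 19: x=[3.0559] v=[-0.8306]
Step 20: x=[2.9750] v=[-0.8088]
Step 21: x=[2.8970] v=[-0.7797]
Step 22: x=[2.8226] v=[-0.7436]
Step 23: x=[2.7525] v=[-0.7009]
Step 24: x=[2.6873] v=[-0.6519]
Step 25: x=[2.6276] v=[-0.5971]
Step 26: x=[2.5739] v=[-0.5369]
Step 27: x=[2.5267] v=[-0.4719]
Step 28: x=[2.4864] v=[-0.4027]
Step 29: x=[2.4534] v=[-0.3299]
Step 30: x=[2.4280] v=[-0.2542]
Step 31: x=[2.4104] v=[-0.1762]
Step 32: x=[2.4007] v=[-0.0966]
Step 33: x=[2.3991] v=[-0.0161]
Step 34: x=[2.4056] v=[0.0645]
First v>=0 after going negative at step 34, time=3.4000

Answer: 3.4000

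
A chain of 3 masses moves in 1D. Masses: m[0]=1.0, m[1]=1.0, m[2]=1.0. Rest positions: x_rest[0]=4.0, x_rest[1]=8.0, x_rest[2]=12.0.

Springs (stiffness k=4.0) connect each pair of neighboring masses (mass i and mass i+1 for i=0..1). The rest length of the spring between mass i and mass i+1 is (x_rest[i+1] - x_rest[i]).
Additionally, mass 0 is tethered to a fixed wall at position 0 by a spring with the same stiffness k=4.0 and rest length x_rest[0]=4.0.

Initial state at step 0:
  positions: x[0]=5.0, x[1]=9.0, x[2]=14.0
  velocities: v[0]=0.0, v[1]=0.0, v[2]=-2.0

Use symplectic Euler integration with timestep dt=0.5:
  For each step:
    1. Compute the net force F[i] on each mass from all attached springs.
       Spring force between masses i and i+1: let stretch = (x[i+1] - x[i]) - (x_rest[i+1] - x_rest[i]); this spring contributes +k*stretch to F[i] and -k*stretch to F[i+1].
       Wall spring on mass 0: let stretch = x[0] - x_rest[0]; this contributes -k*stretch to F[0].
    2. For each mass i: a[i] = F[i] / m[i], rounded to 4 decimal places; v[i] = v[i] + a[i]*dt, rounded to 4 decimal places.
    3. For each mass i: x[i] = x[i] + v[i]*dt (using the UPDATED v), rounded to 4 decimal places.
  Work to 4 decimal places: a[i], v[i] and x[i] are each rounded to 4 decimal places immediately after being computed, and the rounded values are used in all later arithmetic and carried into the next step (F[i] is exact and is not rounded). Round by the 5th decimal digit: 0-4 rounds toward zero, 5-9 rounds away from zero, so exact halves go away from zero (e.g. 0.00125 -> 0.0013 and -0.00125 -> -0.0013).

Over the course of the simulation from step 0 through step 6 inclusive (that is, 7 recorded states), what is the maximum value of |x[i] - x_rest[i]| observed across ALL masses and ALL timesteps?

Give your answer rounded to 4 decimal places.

Step 0: x=[5.0000 9.0000 14.0000] v=[0.0000 0.0000 -2.0000]
Step 1: x=[4.0000 10.0000 12.0000] v=[-2.0000 2.0000 -4.0000]
Step 2: x=[5.0000 7.0000 12.0000] v=[2.0000 -6.0000 0.0000]
Step 3: x=[3.0000 7.0000 11.0000] v=[-4.0000 0.0000 -2.0000]
Step 4: x=[2.0000 7.0000 10.0000] v=[-2.0000 0.0000 -2.0000]
Step 5: x=[4.0000 5.0000 10.0000] v=[4.0000 -4.0000 0.0000]
Step 6: x=[3.0000 7.0000 9.0000] v=[-2.0000 4.0000 -2.0000]
Max displacement = 3.0000

Answer: 3.0000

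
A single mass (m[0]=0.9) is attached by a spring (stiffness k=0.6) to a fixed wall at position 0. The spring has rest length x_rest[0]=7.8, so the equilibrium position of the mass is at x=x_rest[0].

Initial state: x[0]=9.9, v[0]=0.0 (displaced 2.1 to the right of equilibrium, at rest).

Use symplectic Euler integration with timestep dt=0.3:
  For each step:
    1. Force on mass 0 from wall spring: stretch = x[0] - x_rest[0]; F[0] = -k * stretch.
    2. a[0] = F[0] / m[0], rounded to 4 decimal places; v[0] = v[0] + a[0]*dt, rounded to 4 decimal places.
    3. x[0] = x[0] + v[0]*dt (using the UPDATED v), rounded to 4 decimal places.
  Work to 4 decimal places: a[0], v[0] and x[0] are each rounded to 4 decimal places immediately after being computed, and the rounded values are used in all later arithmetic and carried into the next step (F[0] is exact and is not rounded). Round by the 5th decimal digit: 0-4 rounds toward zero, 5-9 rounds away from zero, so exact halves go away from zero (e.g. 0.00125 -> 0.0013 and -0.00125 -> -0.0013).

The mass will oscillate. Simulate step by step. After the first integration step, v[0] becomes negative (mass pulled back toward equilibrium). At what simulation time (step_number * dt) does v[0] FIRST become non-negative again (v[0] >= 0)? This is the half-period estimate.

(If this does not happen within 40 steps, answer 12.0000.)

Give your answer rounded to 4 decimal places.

Step 0: x=[9.9000] v=[0.0000]
Step 1: x=[9.7740] v=[-0.4200]
Step 2: x=[9.5296] v=[-0.8148]
Step 3: x=[9.1814] v=[-1.1607]
Step 4: x=[8.7503] v=[-1.4370]
Step 5: x=[8.2622] v=[-1.6271]
Step 6: x=[7.7464] v=[-1.7195]
Step 7: x=[7.2338] v=[-1.7088]
Step 8: x=[6.7551] v=[-1.5956]
Step 9: x=[6.3391] v=[-1.3866]
Step 10: x=[6.0108] v=[-1.0944]
Step 11: x=[5.7898] v=[-0.7366]
Step 12: x=[5.6894] v=[-0.3346]
Step 13: x=[5.7157] v=[0.0875]
First v>=0 after going negative at step 13, time=3.9000

Answer: 3.9000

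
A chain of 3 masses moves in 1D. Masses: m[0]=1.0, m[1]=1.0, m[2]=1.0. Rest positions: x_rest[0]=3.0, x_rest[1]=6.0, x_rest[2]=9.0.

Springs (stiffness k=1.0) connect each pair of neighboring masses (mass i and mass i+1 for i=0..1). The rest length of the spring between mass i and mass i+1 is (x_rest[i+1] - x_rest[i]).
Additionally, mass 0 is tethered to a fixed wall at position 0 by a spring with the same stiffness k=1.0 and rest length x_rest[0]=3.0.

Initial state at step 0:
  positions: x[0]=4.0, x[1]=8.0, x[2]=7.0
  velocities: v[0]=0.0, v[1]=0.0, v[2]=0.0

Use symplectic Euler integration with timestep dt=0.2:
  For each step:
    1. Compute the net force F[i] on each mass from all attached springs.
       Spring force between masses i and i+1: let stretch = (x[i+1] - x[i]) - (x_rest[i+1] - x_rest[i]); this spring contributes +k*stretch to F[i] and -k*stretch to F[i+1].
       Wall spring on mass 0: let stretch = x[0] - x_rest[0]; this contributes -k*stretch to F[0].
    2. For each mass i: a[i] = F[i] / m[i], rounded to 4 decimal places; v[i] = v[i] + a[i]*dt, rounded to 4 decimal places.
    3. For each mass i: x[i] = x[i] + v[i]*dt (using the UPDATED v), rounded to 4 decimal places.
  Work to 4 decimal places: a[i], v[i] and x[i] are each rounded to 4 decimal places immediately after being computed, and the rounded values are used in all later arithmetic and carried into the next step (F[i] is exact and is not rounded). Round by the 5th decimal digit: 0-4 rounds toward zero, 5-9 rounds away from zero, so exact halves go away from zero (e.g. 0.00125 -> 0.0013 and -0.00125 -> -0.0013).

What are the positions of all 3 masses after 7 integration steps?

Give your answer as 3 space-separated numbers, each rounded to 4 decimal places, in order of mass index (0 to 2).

Step 0: x=[4.0000 8.0000 7.0000] v=[0.0000 0.0000 0.0000]
Step 1: x=[4.0000 7.8000 7.1600] v=[0.0000 -1.0000 0.8000]
Step 2: x=[3.9920 7.4224 7.4656] v=[-0.0400 -1.8880 1.5280]
Step 3: x=[3.9615 6.9093 7.8895] v=[-0.1523 -2.5654 2.1194]
Step 4: x=[3.8905 6.3175 8.3942] v=[-0.3550 -2.9589 2.5234]
Step 5: x=[3.7610 5.7117 8.9358] v=[-0.6477 -3.0290 2.7081]
Step 6: x=[3.5590 5.1568 9.4685] v=[-1.0098 -2.7743 2.6633]
Step 7: x=[3.2786 4.7105 9.9487] v=[-1.4020 -2.2315 2.4010]

Answer: 3.2786 4.7105 9.9487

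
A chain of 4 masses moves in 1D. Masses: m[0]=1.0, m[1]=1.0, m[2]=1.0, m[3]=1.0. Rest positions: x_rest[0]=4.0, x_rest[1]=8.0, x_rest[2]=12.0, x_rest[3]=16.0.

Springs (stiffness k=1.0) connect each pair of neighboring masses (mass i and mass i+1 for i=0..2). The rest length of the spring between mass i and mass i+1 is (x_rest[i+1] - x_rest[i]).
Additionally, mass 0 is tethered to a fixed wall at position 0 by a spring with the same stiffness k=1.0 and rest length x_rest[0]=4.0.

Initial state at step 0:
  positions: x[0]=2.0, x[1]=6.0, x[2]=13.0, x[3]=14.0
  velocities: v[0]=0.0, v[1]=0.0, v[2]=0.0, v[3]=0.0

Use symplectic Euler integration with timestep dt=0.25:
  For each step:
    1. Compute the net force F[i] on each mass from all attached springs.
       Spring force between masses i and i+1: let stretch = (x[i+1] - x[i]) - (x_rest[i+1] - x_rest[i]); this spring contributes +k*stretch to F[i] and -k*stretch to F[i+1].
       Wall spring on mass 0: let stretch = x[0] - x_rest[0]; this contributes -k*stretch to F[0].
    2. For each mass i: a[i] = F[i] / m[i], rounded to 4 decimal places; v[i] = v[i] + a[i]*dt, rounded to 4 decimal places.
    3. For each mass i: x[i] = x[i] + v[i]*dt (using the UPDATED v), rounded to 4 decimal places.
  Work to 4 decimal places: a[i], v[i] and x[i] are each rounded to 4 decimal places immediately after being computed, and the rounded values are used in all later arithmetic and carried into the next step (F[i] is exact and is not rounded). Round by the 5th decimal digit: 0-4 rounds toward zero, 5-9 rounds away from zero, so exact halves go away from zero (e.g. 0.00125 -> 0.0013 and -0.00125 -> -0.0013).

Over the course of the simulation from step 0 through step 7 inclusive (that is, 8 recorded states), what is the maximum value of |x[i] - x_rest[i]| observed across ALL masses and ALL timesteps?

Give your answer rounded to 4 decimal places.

Answer: 3.0565

Derivation:
Step 0: x=[2.0000 6.0000 13.0000 14.0000] v=[0.0000 0.0000 0.0000 0.0000]
Step 1: x=[2.1250 6.1875 12.6250 14.1875] v=[0.5000 0.7500 -1.5000 0.7500]
Step 2: x=[2.3711 6.5235 11.9453 14.5274] v=[0.9844 1.3438 -2.7188 1.3594]
Step 3: x=[2.7285 6.9388 11.0881 14.9559] v=[1.4297 1.6612 -3.4287 1.7139]
Step 4: x=[3.1786 7.3503 10.2133 15.3927] v=[1.8002 1.6460 -3.4991 1.7470]
Step 5: x=[3.6907 7.6800 9.4833 15.7558] v=[2.0485 1.3188 -2.9200 1.4522]
Step 6: x=[4.2215 7.8731 9.0326 15.9768] v=[2.1232 0.7723 -1.8027 0.8841]
Step 7: x=[4.7167 7.9104 8.9435 16.0138] v=[1.9807 0.1493 -0.3565 0.1481]
Max displacement = 3.0565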